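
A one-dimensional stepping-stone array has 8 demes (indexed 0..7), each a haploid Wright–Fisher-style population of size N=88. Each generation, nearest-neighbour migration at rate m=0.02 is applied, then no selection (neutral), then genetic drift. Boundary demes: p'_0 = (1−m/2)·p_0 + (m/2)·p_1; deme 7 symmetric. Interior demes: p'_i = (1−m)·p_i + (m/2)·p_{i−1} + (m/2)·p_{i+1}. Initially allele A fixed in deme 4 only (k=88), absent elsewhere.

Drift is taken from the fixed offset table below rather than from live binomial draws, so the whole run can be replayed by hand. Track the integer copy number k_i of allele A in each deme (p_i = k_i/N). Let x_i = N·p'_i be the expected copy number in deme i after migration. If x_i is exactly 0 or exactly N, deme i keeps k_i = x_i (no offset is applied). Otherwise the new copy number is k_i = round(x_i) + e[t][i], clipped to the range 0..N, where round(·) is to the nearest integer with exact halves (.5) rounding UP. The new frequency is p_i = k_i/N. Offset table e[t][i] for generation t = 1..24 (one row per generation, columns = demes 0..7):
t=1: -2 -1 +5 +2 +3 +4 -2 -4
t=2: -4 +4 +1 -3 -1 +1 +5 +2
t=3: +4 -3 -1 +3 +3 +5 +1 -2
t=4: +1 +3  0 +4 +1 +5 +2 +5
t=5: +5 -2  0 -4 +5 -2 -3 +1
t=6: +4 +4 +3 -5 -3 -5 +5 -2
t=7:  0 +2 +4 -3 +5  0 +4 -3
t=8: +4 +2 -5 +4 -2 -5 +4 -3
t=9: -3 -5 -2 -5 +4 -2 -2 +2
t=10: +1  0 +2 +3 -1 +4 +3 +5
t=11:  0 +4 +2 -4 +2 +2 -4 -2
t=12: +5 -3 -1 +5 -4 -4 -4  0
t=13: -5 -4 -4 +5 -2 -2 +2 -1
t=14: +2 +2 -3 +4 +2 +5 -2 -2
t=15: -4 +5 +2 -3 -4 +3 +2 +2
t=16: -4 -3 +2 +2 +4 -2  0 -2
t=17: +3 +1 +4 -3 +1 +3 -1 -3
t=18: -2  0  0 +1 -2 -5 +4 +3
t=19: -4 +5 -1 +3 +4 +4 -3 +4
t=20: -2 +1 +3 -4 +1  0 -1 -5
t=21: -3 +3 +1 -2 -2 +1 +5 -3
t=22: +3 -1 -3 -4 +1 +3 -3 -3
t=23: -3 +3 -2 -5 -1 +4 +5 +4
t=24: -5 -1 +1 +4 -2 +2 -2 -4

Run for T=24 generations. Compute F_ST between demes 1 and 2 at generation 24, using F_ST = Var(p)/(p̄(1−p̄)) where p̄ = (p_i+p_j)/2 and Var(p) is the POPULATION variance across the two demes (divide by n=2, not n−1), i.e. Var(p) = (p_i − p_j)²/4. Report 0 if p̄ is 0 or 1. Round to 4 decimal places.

t=0: k=[0 0 0 0 88 0 0 0]
t=1: x=[0.0000 0.0000 0.0000 0.8800 86.2400 0.8800 0.0000 0.0000] k=[0 0 0 3 88 5 0 0]
t=2: x=[0.0000 0.0000 0.0300 3.8200 86.3200 5.7800 0.0500 0.0000] k=[0 0 1 1 85 7 5 0]
t=3: x=[0.0000 0.0100 0.9900 1.8400 83.3800 7.7600 4.9700 0.0500] k=[0 0 0 5 86 13 6 0]
t=4: x=[0.0000 0.0000 0.0500 5.7600 84.4600 13.6600 6.0100 0.0600] k=[0 0 0 10 85 19 8 5]
t=5: x=[0.0000 0.0000 0.1000 10.6500 83.5900 19.5500 8.0800 5.0300] k=[0 0 0 7 88 18 5 6]
t=6: x=[0.0000 0.0000 0.0700 7.7400 86.4900 18.5700 5.1400 5.9900] k=[0 0 3 3 83 14 10 4]
t=7: x=[0.0000 0.0300 2.9700 3.8000 81.5100 14.6500 9.9800 4.0600] k=[0 2 7 1 87 15 14 1]
t=8: x=[0.0200 2.0300 6.8900 1.9200 85.4200 15.7100 13.8800 1.1300] k=[4 4 2 6 83 11 18 0]
t=9: x=[4.0000 3.9800 2.0600 6.7300 81.5100 11.7900 17.7500 0.1800] k=[1 0 0 2 86 10 16 2]
t=10: x=[0.9900 0.0100 0.0200 2.8200 84.4000 10.8200 15.8000 2.1400] k=[2 0 2 6 83 15 19 7]
t=11: x=[1.9800 0.0400 2.0200 6.7300 81.5500 15.7200 18.8400 7.1200] k=[2 4 4 3 84 18 15 5]
t=12: x=[2.0200 3.9800 3.9900 3.8200 82.5300 18.6300 14.9300 5.1000] k=[7 1 3 9 79 15 11 5]
t=13: x=[6.9400 1.0800 3.0400 9.6400 77.6600 15.6000 10.9800 5.0600] k=[2 0 0 15 76 14 13 4]
t=14: x=[1.9800 0.0200 0.1500 15.4600 74.7700 14.6100 12.9200 4.0900] k=[4 2 0 19 77 20 11 2]
t=15: x=[3.9800 2.0000 0.2100 19.3900 75.8500 20.4800 11.0000 2.0900] k=[0 7 2 16 72 23 13 4]
t=16: x=[0.0700 6.8800 2.1900 16.4200 70.9500 23.3900 13.0100 4.0900] k=[0 4 4 18 75 21 13 2]
t=17: x=[0.0400 3.9600 4.1400 18.4300 73.8900 21.4600 12.9700 2.1100] k=[3 5 8 15 75 24 12 0]
t=18: x=[3.0200 5.0100 8.0400 15.5300 73.8900 24.3900 12.0000 0.1200] k=[1 5 8 17 72 19 16 3]
t=19: x=[1.0400 4.9900 8.0600 17.4600 70.9200 19.5000 15.9000 3.1300] k=[0 10 7 20 75 24 13 7]
t=20: x=[0.1000 9.8700 7.1600 20.4200 73.9400 24.4000 13.0500 7.0600] k=[0 11 10 16 75 24 12 2]
t=21: x=[0.1100 10.8800 10.0700 16.5300 73.9000 24.3900 12.0200 2.1000] k=[0 14 11 15 72 25 17 0]
t=22: x=[0.1400 13.8300 11.0700 15.5300 70.9600 25.3900 16.9100 0.1700] k=[3 13 8 12 72 28 14 0]
t=23: x=[3.1000 12.8500 8.0900 12.5600 70.9600 28.3000 14.0000 0.1400] k=[0 16 6 8 70 32 19 4]
t=24: x=[0.1600 15.7400 6.1200 8.6000 69.0000 32.2500 18.9800 4.1500] k=[0 15 7 13 67 34 17 0]

0.0189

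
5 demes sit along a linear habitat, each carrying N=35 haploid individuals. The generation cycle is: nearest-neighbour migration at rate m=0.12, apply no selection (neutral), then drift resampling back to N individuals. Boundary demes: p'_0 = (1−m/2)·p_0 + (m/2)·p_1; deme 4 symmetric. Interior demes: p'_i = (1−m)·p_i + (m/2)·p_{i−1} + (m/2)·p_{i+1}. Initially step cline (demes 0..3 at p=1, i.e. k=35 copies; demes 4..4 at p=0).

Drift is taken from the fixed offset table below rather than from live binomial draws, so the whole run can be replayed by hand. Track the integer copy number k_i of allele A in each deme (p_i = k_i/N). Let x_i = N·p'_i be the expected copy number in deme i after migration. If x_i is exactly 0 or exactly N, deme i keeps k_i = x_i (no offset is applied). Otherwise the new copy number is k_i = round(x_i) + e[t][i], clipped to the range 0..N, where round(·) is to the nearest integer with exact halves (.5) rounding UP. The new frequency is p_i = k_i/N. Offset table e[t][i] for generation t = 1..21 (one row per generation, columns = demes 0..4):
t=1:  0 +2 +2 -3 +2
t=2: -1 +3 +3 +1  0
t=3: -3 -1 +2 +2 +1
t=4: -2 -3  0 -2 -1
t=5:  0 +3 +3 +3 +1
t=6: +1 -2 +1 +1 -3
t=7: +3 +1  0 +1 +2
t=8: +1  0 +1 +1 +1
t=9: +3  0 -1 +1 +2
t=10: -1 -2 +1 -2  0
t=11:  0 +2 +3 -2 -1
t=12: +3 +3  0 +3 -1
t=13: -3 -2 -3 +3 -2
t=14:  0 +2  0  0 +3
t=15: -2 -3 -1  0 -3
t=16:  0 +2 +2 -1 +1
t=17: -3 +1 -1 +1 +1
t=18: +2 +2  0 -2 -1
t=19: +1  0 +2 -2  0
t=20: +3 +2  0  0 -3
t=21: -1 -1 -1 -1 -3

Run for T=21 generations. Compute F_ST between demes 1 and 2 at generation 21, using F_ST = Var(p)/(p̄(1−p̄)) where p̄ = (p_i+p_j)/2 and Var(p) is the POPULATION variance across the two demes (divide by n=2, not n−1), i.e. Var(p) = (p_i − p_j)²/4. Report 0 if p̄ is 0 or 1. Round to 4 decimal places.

0.0152

t=0: k=[35 35 35 35 0]
t=1: x=[35.0000 35.0000 35.0000 32.9000 2.1000] k=[35 35 35 30 4]
t=2: x=[35.0000 35.0000 34.7000 28.7400 5.5600] k=[35 35 35 30 6]
t=3: x=[35.0000 35.0000 34.7000 28.8600 7.4400] k=[35 35 35 31 8]
t=4: x=[35.0000 35.0000 34.7600 29.8600 9.3800] k=[35 35 35 28 8]
t=5: x=[35.0000 35.0000 34.5800 27.2200 9.2000] k=[35 35 35 30 10]
t=6: x=[35.0000 35.0000 34.7000 29.1000 11.2000] k=[35 35 35 30 8]
t=7: x=[35.0000 35.0000 34.7000 28.9800 9.3200] k=[35 35 35 30 11]
t=8: x=[35.0000 35.0000 34.7000 29.1600 12.1400] k=[35 35 35 30 13]
t=9: x=[35.0000 35.0000 34.7000 29.2800 14.0200] k=[35 35 34 30 16]
t=10: x=[35.0000 34.9400 33.8200 29.4000 16.8400] k=[35 33 35 27 17]
t=11: x=[34.8800 33.2400 34.4000 26.8800 17.6000] k=[35 35 35 25 17]
t=12: x=[35.0000 35.0000 34.4000 25.1200 17.4800] k=[35 35 34 28 16]
t=13: x=[35.0000 34.9400 33.7000 27.6400 16.7200] k=[35 33 31 31 15]
t=14: x=[34.8800 33.0000 31.1200 30.0400 15.9600] k=[35 35 31 30 19]
t=15: x=[35.0000 34.7600 31.1800 29.4000 19.6600] k=[35 32 30 29 17]
t=16: x=[34.8200 32.0600 30.0600 28.3400 17.7200] k=[35 34 32 27 19]
t=17: x=[34.9400 33.9400 31.8200 26.8200 19.4800] k=[32 35 31 28 20]
t=18: x=[32.1800 34.5800 31.0600 27.7000 20.4800] k=[34 35 31 26 19]
t=19: x=[34.0600 34.7000 30.9400 25.8800 19.4200] k=[35 35 33 24 19]
t=20: x=[35.0000 34.8800 32.5800 24.2400 19.3000] k=[35 35 33 24 16]
t=21: x=[35.0000 34.8800 32.5800 24.0600 16.4800] k=[35 34 32 23 13]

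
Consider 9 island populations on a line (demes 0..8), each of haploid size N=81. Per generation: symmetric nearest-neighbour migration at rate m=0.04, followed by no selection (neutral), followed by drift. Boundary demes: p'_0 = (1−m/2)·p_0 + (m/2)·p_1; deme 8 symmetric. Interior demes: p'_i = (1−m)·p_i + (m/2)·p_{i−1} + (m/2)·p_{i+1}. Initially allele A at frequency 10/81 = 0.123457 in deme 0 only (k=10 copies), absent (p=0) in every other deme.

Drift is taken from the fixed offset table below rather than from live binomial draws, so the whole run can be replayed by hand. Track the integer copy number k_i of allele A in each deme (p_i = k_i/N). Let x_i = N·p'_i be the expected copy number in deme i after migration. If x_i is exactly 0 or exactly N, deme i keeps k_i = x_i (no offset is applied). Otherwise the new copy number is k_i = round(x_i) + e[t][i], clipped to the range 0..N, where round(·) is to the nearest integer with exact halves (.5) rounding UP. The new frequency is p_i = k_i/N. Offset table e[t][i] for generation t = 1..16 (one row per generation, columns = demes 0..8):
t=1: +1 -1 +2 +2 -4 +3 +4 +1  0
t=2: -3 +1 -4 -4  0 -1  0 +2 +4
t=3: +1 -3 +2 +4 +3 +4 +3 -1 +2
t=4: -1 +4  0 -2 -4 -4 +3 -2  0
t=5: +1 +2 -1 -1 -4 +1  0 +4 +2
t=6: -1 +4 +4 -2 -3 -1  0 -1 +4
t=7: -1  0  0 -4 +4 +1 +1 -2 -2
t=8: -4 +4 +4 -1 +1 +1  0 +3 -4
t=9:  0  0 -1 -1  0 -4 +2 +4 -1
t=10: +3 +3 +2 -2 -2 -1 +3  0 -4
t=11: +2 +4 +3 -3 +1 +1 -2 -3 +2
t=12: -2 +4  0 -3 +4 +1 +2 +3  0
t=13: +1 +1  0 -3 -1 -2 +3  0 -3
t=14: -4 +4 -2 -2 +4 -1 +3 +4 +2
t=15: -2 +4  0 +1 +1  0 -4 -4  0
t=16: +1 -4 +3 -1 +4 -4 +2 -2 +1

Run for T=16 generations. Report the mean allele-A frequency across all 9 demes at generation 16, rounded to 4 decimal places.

t=0: k=[10 0 0 0 0 0 0 0 0]
t=1: x=[9.8000 0.2000 0.0000 0.0000 0.0000 0.0000 0.0000 0.0000 0.0000] k=[11 0 0 0 0 0 0 0 0]
t=2: x=[10.7800 0.2200 0.0000 0.0000 0.0000 0.0000 0.0000 0.0000 0.0000] k=[8 1 0 0 0 0 0 0 0]
t=3: x=[7.8600 1.1200 0.0200 0.0000 0.0000 0.0000 0.0000 0.0000 0.0000] k=[9 0 2 0 0 0 0 0 0]
t=4: x=[8.8200 0.2200 1.9200 0.0400 0.0000 0.0000 0.0000 0.0000 0.0000] k=[8 4 2 0 0 0 0 0 0]
t=5: x=[7.9200 4.0400 2.0000 0.0400 0.0000 0.0000 0.0000 0.0000 0.0000] k=[9 6 1 0 0 0 0 0 0]
t=6: x=[8.9400 5.9600 1.0800 0.0200 0.0000 0.0000 0.0000 0.0000 0.0000] k=[8 10 5 0 0 0 0 0 0]
t=7: x=[8.0400 9.8600 5.0000 0.1000 0.0000 0.0000 0.0000 0.0000 0.0000] k=[7 10 5 0 0 0 0 0 0]
t=8: x=[7.0600 9.8400 5.0000 0.1000 0.0000 0.0000 0.0000 0.0000 0.0000] k=[3 14 9 0 0 0 0 0 0]
t=9: x=[3.2200 13.6800 8.9200 0.1800 0.0000 0.0000 0.0000 0.0000 0.0000] k=[3 14 8 0 0 0 0 0 0]
t=10: x=[3.2200 13.6600 7.9600 0.1600 0.0000 0.0000 0.0000 0.0000 0.0000] k=[6 17 10 0 0 0 0 0 0]
t=11: x=[6.2200 16.6400 9.9400 0.2000 0.0000 0.0000 0.0000 0.0000 0.0000] k=[8 21 13 0 0 0 0 0 0]
t=12: x=[8.2600 20.5800 12.9000 0.2600 0.0000 0.0000 0.0000 0.0000 0.0000] k=[6 25 13 0 0 0 0 0 0]
t=13: x=[6.3800 24.3800 12.9800 0.2600 0.0000 0.0000 0.0000 0.0000 0.0000] k=[7 25 13 0 0 0 0 0 0]
t=14: x=[7.3600 24.4000 12.9800 0.2600 0.0000 0.0000 0.0000 0.0000 0.0000] k=[3 28 11 0 0 0 0 0 0]
t=15: x=[3.5000 27.1600 11.1200 0.2200 0.0000 0.0000 0.0000 0.0000 0.0000] k=[2 31 11 1 0 0 0 0 0]
t=16: x=[2.5800 30.0200 11.2000 1.1800 0.0200 0.0000 0.0000 0.0000 0.0000] k=[4 26 14 0 4 0 0 0 0]

0.0658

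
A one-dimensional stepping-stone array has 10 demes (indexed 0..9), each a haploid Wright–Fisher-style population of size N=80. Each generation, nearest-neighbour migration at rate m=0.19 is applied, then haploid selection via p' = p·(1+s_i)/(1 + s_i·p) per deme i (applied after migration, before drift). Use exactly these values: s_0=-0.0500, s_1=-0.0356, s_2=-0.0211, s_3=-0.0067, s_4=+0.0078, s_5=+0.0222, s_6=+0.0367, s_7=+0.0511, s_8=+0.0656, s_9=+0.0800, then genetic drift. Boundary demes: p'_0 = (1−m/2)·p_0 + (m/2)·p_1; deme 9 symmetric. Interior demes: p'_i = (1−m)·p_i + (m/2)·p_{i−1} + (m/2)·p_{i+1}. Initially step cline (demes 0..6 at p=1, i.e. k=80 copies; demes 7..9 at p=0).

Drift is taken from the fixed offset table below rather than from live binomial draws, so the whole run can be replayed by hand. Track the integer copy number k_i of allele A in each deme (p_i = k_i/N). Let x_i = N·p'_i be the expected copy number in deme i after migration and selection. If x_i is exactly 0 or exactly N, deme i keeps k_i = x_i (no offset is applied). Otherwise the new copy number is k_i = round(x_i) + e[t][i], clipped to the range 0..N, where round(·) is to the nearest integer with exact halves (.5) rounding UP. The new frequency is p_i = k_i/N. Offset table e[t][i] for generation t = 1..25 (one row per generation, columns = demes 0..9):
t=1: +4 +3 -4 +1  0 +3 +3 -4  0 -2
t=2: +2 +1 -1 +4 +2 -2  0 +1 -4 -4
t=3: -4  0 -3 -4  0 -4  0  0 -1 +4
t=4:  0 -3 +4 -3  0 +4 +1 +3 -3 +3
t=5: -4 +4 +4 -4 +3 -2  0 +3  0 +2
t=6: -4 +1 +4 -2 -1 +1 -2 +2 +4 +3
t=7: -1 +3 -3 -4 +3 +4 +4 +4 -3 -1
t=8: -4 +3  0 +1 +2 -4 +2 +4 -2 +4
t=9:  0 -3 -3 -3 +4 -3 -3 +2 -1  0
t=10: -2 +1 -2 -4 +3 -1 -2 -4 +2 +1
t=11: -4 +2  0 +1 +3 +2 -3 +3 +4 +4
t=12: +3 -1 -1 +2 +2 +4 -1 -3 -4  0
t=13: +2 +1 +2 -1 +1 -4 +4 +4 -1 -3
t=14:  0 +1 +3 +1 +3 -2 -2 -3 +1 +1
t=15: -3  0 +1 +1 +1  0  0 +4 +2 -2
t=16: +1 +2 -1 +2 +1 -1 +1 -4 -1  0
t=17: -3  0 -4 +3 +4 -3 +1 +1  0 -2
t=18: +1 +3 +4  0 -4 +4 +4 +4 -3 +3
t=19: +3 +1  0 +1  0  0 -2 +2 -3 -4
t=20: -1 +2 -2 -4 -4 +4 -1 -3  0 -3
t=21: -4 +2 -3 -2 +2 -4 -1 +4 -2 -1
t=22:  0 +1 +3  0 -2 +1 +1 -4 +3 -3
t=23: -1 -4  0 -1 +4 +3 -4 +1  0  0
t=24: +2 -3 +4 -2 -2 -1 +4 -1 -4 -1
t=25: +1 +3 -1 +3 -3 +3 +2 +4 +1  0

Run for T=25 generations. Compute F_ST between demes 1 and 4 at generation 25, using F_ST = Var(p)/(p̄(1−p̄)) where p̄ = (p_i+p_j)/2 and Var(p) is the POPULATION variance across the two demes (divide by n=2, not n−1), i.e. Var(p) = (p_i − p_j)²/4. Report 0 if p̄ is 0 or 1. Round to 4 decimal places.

0.0176

t=0: k=[80 80 80 80 80 80 80 0 0 0]
t=1: x=[80.0000 80.0000 80.0000 80.0000 80.0000 80.0000 72.6443 7.9498 0.0000 0.0000] k=[80 80 80 80 80 80 76 4 0 0]
t=2: x=[80.0000 80.0000 80.0000 80.0000 80.0000 79.6282 69.8634 10.9215 0.4048 0.0000] k=[80 80 80 80 80 78 70 12 0 0]
t=3: x=[80.0000 80.0000 80.0000 80.0000 79.8115 77.4841 65.6787 17.0285 1.2136 0.0000] k=[80 80 80 80 80 73 66 17 0 0]
t=4: x=[80.0000 80.0000 80.0000 80.0000 79.3401 73.1390 62.5076 20.7978 1.7187 0.0000] k=[80 80 80 80 79 77 64 24 0 0]
t=5: x=[80.0000 80.0000 80.0000 79.9044 78.9134 76.0385 61.9439 26.3938 2.4250 0.0000] k=[80 80 80 76 80 74 62 29 2 0]
t=6: x=[80.0000 80.0000 79.6118 76.7390 79.0573 73.5612 60.5407 30.5049 4.6453 0.2052] k=[80 80 80 75 78 75 59 33 9 3]
t=7: x=[80.0000 80.0000 79.5148 75.7329 77.4493 73.8901 58.6194 34.1618 11.3132 3.8419] k=[80 80 77 72 80 78 63 38 8 3]
t=8: x=[80.0000 79.7045 76.7440 73.1933 79.0573 76.8325 62.5468 38.5193 10.9623 3.7400] k=[80 80 77 74 80 73 65 43 9 8]
t=9: x=[80.0000 79.7045 76.9378 74.8225 78.7744 73.0457 64.1334 42.8532 12.8037 8.6724] k=[80 77 74 72 80 70 61 45 12 9]
t=10: x=[79.7001 76.8936 73.9773 72.9067 78.3030 70.2840 60.8646 44.3723 15.6338 9.9355] k=[78 78 72 69 80 69 59 40 18 11]
t=11: x=[77.8975 77.3383 72.1351 70.2727 77.9258 69.3002 58.7128 40.7117 20.3747 12.4529] k=[74 79 72 71 80 71 56 44 24 16]
t=12: x=[74.2053 77.7832 72.4250 71.9012 78.3030 70.6135 56.8819 44.2280 26.2481 17.8024] k=[77 77 71 74 80 75 56 41 22 18]
t=13: x=[76.8483 76.3043 71.6977 74.2492 78.9630 73.7968 56.9755 41.6159 24.4912 19.4921] k=[79 77 74 73 80 70 61 46 23 16]
t=14: x=[78.7483 76.7953 74.0740 73.7212 78.3972 70.2840 60.9579 46.2163 25.6135 17.7032] k=[79 78 77 75 80 68 59 43 27 19]
t=15: x=[78.8482 77.9281 76.8409 75.6374 78.3972 68.5029 58.8997 43.9891 28.9227 20.9273] k=[76 78 78 77 79 69 59 48 31 19]
t=16: x=[75.9995 77.7315 77.8611 77.2673 77.8761 69.2067 59.4600 48.3877 32.6959 21.3218] k=[77 80 77 79 79 68 60 44 32 21]
t=17: x=[77.1472 79.4091 77.4223 78.8021 77.9704 68.5029 59.7893 45.3619 33.3234 23.2951] k=[74 79 73 80 80 66 61 46 33 21]
t=18: x=[74.2053 77.8815 74.1199 79.3306 78.6801 67.0944 60.5848 47.1589 34.3343 23.3933] k=[75 80 78 79 75 71 65 51 31 26]
t=19: x=[75.2510 79.3107 78.2488 78.5152 75.0363 70.9871 64.6912 51.3528 33.6572 27.8555] k=[78 80 78 80 75 71 63 53 31 24]
t=20: x=[78.0970 79.6060 78.3458 79.3306 75.1307 70.8003 63.2914 52.7623 33.6572 25.9970] k=[77 80 76 75 71 75 62 50 34 23]
t=21: x=[77.1472 79.3107 76.2087 74.6817 71.8173 73.5170 62.5909 50.5533 35.7266 25.3588] k=[73 80 73 73 74 70 62 55 34 24]
t=22: x=[73.3593 78.6218 73.5395 73.0525 73.5711 69.8167 62.5909 54.5427 36.3008 26.2901] k=[73 80 77 73 72 71 64 51 39 23]
t=23: x=[73.3593 79.0154 76.8409 73.2435 72.0558 70.6135 63.8985 52.0086 39.8902 25.8478] k=[72 75 77 72 76 74 60 53 40 26]
t=24: x=[71.9200 74.7293 76.2597 72.8111 75.4634 73.0015 61.1885 53.3234 41.1754 28.7312] k=[74 72 80 71 73 72 65 52 37 28]
t=25: x=[73.5106 72.7135 78.3509 71.9967 72.7663 71.5966 64.8770 52.7130 38.8381 30.2894] k=[75 76 77 75 70 75 67 57 40 30]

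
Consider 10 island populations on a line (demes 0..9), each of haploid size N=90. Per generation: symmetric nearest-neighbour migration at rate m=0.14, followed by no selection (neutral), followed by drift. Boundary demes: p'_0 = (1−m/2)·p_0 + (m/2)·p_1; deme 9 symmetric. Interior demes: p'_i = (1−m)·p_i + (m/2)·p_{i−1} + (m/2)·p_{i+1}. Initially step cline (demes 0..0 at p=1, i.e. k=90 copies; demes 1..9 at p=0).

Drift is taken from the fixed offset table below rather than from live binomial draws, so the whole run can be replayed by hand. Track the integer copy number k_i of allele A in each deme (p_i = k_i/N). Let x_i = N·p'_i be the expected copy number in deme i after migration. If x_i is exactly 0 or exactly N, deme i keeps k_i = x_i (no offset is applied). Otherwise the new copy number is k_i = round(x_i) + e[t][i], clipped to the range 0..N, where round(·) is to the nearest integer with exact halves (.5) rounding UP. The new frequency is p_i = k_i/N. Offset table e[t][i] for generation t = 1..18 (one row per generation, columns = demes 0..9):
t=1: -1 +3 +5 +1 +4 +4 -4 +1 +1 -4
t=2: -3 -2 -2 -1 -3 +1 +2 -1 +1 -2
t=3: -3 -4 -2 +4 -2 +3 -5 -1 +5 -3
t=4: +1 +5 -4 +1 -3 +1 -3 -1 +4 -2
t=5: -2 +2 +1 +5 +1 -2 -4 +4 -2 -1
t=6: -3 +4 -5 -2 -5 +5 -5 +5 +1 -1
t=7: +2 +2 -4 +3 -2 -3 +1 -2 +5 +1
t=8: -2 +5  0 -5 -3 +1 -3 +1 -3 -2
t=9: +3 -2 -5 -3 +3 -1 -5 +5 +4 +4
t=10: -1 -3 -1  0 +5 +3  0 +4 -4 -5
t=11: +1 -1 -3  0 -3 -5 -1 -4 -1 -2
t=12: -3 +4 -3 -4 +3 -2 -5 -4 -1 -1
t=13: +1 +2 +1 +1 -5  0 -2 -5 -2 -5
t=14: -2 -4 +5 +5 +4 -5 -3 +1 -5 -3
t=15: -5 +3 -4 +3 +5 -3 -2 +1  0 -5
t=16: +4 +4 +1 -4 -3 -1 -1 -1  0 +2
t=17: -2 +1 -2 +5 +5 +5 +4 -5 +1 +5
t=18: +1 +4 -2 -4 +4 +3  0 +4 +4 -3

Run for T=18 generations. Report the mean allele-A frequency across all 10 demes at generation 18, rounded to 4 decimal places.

0.1189

t=0: k=[90 0 0 0 0 0 0 0 0 0]
t=1: x=[83.7000 6.3000 0.0000 0.0000 0.0000 0.0000 0.0000 0.0000 0.0000 0.0000] k=[83 9 0 0 0 0 0 0 0 0]
t=2: x=[77.8200 13.5500 0.6300 0.0000 0.0000 0.0000 0.0000 0.0000 0.0000 0.0000] k=[75 12 0 0 0 0 0 0 0 0]
t=3: x=[70.5900 15.5700 0.8400 0.0000 0.0000 0.0000 0.0000 0.0000 0.0000 0.0000] k=[68 12 0 0 0 0 0 0 0 0]
t=4: x=[64.0800 15.0800 0.8400 0.0000 0.0000 0.0000 0.0000 0.0000 0.0000 0.0000] k=[65 20 0 0 0 0 0 0 0 0]
t=5: x=[61.8500 21.7500 1.4000 0.0000 0.0000 0.0000 0.0000 0.0000 0.0000 0.0000] k=[60 24 2 0 0 0 0 0 0 0]
t=6: x=[57.4800 24.9800 3.4000 0.1400 0.0000 0.0000 0.0000 0.0000 0.0000 0.0000] k=[54 29 0 0 0 0 0 0 0 0]
t=7: x=[52.2500 28.7200 2.0300 0.0000 0.0000 0.0000 0.0000 0.0000 0.0000 0.0000] k=[54 31 0 0 0 0 0 0 0 0]
t=8: x=[52.3900 30.4400 2.1700 0.0000 0.0000 0.0000 0.0000 0.0000 0.0000 0.0000] k=[50 35 2 0 0 0 0 0 0 0]
t=9: x=[48.9500 33.7400 4.1700 0.1400 0.0000 0.0000 0.0000 0.0000 0.0000 0.0000] k=[52 32 0 0 0 0 0 0 0 0]
t=10: x=[50.6000 31.1600 2.2400 0.0000 0.0000 0.0000 0.0000 0.0000 0.0000 0.0000] k=[50 28 1 0 0 0 0 0 0 0]
t=11: x=[48.4600 27.6500 2.8200 0.0700 0.0000 0.0000 0.0000 0.0000 0.0000 0.0000] k=[49 27 0 0 0 0 0 0 0 0]
t=12: x=[47.4600 26.6500 1.8900 0.0000 0.0000 0.0000 0.0000 0.0000 0.0000 0.0000] k=[44 31 0 0 0 0 0 0 0 0]
t=13: x=[43.0900 29.7400 2.1700 0.0000 0.0000 0.0000 0.0000 0.0000 0.0000 0.0000] k=[44 32 3 0 0 0 0 0 0 0]
t=14: x=[43.1600 30.8100 4.8200 0.2100 0.0000 0.0000 0.0000 0.0000 0.0000 0.0000] k=[41 27 10 5 0 0 0 0 0 0]
t=15: x=[40.0200 26.7900 10.8400 5.0000 0.3500 0.0000 0.0000 0.0000 0.0000 0.0000] k=[35 30 7 8 5 0 0 0 0 0]
t=16: x=[34.6500 28.7400 8.6800 7.7200 4.8600 0.3500 0.0000 0.0000 0.0000 0.0000] k=[39 33 10 4 2 0 0 0 0 0]
t=17: x=[38.5800 31.8100 11.1900 4.2800 2.0000 0.1400 0.0000 0.0000 0.0000 0.0000] k=[37 33 9 9 7 5 0 0 0 0]
t=18: x=[36.7200 31.6000 10.6800 8.8600 7.0000 4.7900 0.3500 0.0000 0.0000 0.0000] k=[38 36 9 5 11 8 0 0 0 0]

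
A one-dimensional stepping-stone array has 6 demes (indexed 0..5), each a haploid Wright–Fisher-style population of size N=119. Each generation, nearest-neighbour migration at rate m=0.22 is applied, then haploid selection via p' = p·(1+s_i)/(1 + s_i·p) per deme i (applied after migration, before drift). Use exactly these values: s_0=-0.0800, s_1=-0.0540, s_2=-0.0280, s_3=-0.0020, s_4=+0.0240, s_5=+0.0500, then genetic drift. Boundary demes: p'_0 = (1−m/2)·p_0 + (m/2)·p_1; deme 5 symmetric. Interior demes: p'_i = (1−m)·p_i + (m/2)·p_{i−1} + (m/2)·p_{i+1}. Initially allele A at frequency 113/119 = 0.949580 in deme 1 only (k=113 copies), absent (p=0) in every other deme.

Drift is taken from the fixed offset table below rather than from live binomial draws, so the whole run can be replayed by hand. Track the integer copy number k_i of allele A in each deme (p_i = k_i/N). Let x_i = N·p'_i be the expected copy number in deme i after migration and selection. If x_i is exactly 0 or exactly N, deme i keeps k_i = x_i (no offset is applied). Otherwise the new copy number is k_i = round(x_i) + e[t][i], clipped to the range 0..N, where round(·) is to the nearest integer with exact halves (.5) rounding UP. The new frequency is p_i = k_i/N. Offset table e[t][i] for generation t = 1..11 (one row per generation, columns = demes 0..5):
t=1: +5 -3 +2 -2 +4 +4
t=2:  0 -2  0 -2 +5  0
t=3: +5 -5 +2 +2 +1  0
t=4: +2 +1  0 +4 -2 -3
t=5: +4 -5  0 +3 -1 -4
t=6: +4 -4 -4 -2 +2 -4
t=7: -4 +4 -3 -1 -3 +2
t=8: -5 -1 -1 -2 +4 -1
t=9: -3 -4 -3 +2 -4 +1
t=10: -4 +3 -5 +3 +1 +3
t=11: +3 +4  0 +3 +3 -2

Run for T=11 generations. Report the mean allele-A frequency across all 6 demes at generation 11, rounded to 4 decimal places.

t=0: k=[0 113 0 0 0 0]
t=1: x=[11.5320 86.8543 12.1174 0.0000 0.0000 0.0000] k=[17 84 14 0 0 0]
t=2: x=[22.7938 67.3133 19.6889 1.5370 0.0000 0.0000] k=[23 65 20 0 0 0]
t=3: x=[25.8911 53.7898 22.2320 2.1957 0.0000 0.0000] k=[31 49 24 4 0 0]
t=4: x=[31.0296 42.7380 24.0012 5.7490 0.4505 0.0000] k=[33 44 24 10 0 0]
t=5: x=[32.2141 39.1187 24.1094 10.4209 1.1262 0.0000] k=[36 34 24 13 0 0]
t=6: x=[33.7289 31.8096 23.3523 12.7572 1.4639 0.0000] k=[38 28 19 11 3 0]
t=7: x=[34.8116 26.9356 18.6588 10.9800 3.6326 0.3465] k=[31 31 16 10 1 2]
t=8: x=[29.1270 28.1399 16.5806 9.6522 2.1495 1.9829] k=[24 27 16 8 6 1]
t=9: x=[22.7558 24.3667 15.9340 8.6439 5.7994 1.6264] k=[20 20 13 11 2 3]
t=10: x=[18.6508 18.3517 13.2127 10.2113 3.1724 3.0308] k=[15 21 8 13 4 6]
t=11: x=[14.5605 18.0437 9.7234 11.4393 5.3294 6.0543] k=[18 22 10 14 8 4]

0.1064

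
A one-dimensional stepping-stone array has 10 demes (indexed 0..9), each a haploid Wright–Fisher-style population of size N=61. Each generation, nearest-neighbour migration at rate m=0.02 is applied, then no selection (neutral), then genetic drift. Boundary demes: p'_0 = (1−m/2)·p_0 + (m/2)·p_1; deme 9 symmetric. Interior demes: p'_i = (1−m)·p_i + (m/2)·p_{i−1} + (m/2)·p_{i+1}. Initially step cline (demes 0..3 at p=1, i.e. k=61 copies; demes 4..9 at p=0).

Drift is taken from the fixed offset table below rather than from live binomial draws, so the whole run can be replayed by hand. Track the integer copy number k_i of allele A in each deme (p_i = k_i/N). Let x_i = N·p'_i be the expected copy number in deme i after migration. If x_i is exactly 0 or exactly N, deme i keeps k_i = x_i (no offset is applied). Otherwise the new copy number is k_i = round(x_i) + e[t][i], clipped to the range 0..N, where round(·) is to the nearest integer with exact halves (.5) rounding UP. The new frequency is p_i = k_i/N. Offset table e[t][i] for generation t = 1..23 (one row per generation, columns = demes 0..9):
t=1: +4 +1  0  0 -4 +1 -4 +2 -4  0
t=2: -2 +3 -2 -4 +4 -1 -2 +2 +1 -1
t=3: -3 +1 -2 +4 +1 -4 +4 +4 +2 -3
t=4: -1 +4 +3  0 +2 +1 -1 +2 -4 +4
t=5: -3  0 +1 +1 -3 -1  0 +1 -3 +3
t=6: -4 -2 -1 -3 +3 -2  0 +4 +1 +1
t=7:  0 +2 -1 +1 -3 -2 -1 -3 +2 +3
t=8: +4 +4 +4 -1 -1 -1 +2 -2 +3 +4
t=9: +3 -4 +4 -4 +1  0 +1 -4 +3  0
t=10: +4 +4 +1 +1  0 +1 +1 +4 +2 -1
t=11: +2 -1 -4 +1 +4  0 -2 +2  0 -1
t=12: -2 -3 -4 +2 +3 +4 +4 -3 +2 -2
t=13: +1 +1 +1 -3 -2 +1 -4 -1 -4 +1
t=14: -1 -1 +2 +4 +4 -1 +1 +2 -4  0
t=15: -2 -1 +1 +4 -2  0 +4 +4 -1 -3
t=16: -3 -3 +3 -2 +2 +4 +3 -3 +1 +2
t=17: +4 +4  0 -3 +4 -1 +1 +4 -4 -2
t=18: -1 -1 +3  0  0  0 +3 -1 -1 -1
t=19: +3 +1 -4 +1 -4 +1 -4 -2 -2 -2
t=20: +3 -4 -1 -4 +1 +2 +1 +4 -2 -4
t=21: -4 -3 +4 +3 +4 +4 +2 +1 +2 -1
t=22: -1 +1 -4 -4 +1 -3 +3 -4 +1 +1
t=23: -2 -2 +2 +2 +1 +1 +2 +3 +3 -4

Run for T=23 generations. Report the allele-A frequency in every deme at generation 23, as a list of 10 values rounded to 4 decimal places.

[0.8852, 0.8197, 0.9508, 0.8525, 0.3443, 0.2131, 0.2623, 0.0984, 0.0984, 0.0000]

t=0: k=[61 61 61 61 0 0 0 0 0 0]
t=1: x=[61.0000 61.0000 61.0000 60.3900 0.6100 0.0000 0.0000 0.0000 0.0000 0.0000] k=[61 61 61 60 0 0 0 0 0 0]
t=2: x=[61.0000 61.0000 60.9900 59.4100 0.6000 0.0000 0.0000 0.0000 0.0000 0.0000] k=[61 61 59 55 5 0 0 0 0 0]
t=3: x=[61.0000 60.9800 58.9800 54.5400 5.4500 0.0500 0.0000 0.0000 0.0000 0.0000] k=[61 61 57 59 6 0 0 0 0 0]
t=4: x=[61.0000 60.9600 57.0600 58.4500 6.4700 0.0600 0.0000 0.0000 0.0000 0.0000] k=[61 61 60 58 8 1 0 0 0 0]
t=5: x=[61.0000 60.9900 59.9900 57.5200 8.4300 1.0600 0.0100 0.0000 0.0000 0.0000] k=[61 61 61 59 5 0 0 0 0 0]
t=6: x=[61.0000 61.0000 60.9800 58.4800 5.4900 0.0500 0.0000 0.0000 0.0000 0.0000] k=[61 61 60 55 8 0 0 0 0 0]
t=7: x=[61.0000 60.9900 59.9600 54.5800 8.3900 0.0800 0.0000 0.0000 0.0000 0.0000] k=[61 61 59 56 5 0 0 0 0 0]
t=8: x=[61.0000 60.9800 58.9900 55.5200 5.4600 0.0500 0.0000 0.0000 0.0000 0.0000] k=[61 61 61 55 4 0 0 0 0 0]
t=9: x=[61.0000 61.0000 60.9400 54.5500 4.4700 0.0400 0.0000 0.0000 0.0000 0.0000] k=[61 61 61 51 5 0 0 0 0 0]
t=10: x=[61.0000 61.0000 60.9000 50.6400 5.4100 0.0500 0.0000 0.0000 0.0000 0.0000] k=[61 61 61 52 5 1 0 0 0 0]
t=11: x=[61.0000 61.0000 60.9100 51.6200 5.4300 1.0300 0.0100 0.0000 0.0000 0.0000] k=[61 61 57 53 9 1 0 0 0 0]
t=12: x=[61.0000 60.9600 57.0000 52.6000 9.3600 1.0700 0.0100 0.0000 0.0000 0.0000] k=[61 58 53 55 12 5 4 0 0 0]
t=13: x=[60.9700 57.9800 53.0700 54.5500 12.3600 5.0600 3.9700 0.0400 0.0000 0.0000] k=[61 59 54 52 10 6 0 0 0 0]
t=14: x=[60.9800 58.9700 54.0300 51.6000 10.3800 5.9800 0.0600 0.0000 0.0000 0.0000] k=[60 58 56 56 14 5 1 0 0 0]
t=15: x=[59.9800 58.0000 56.0200 55.5800 14.3300 5.0500 1.0300 0.0100 0.0000 0.0000] k=[58 57 57 60 12 5 5 4 0 0]
t=16: x=[57.9900 57.0100 57.0300 59.4900 12.4100 5.0700 4.9900 3.9700 0.0400 0.0000] k=[55 54 60 57 14 9 8 1 1 0]
t=17: x=[54.9900 54.0700 59.9100 56.6000 14.3800 9.0400 7.9400 1.0700 0.9900 0.0100] k=[59 58 60 54 18 8 9 5 0 0]
t=18: x=[58.9900 58.0300 59.9200 53.7000 18.2600 8.1100 8.9500 4.9900 0.0500 0.0000] k=[58 57 61 54 18 8 12 4 0 0]
t=19: x=[57.9900 57.0500 60.8900 53.7100 18.2600 8.1400 11.8800 4.0400 0.0400 0.0000] k=[61 58 57 55 14 9 8 2 0 0]
t=20: x=[60.9700 58.0200 56.9900 54.6100 14.3600 9.0400 7.9500 2.0400 0.0200 0.0000] k=[61 54 56 51 15 11 9 6 0 0]
t=21: x=[60.9300 54.0900 55.9300 50.6900 15.3200 11.0200 8.9900 5.9700 0.0600 0.0000] k=[57 51 60 54 19 15 11 7 2 0]
t=22: x=[56.9400 51.1500 59.8500 53.7100 19.3100 15.0000 11.0000 6.9900 2.0300 0.0200] k=[56 52 56 50 20 12 14 3 3 1]
t=23: x=[55.9600 52.0800 55.9000 49.7600 20.2200 12.1000 13.8700 3.1100 2.9800 1.0200] k=[54 50 58 52 21 13 16 6 6 0]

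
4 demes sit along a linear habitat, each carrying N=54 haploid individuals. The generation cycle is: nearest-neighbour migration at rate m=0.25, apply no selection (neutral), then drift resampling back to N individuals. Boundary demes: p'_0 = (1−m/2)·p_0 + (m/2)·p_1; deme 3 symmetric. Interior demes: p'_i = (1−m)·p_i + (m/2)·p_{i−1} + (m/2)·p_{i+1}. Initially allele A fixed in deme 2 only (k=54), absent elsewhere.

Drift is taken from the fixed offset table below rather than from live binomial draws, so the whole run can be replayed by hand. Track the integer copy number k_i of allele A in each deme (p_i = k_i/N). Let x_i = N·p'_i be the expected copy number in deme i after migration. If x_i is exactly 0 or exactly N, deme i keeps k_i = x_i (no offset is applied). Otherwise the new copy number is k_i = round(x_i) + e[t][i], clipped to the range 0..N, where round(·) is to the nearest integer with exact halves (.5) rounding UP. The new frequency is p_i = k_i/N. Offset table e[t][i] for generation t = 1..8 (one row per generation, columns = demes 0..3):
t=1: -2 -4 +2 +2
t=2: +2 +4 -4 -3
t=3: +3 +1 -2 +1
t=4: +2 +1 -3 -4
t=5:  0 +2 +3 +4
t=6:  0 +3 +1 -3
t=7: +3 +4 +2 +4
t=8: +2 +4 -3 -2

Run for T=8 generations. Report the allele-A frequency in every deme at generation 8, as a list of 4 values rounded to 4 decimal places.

t=0: k=[0 0 54 0]
t=1: x=[0.0000 6.7500 40.5000 6.7500] k=[0 3 43 9]
t=2: x=[0.3750 7.6250 33.7500 13.2500] k=[2 12 30 10]
t=3: x=[3.2500 13.0000 25.2500 12.5000] k=[6 14 23 14]
t=4: x=[7.0000 14.1250 20.7500 15.1250] k=[9 15 18 11]
t=5: x=[9.7500 14.6250 16.7500 11.8750] k=[10 17 20 16]
t=6: x=[10.8750 16.5000 19.1250 16.5000] k=[11 20 20 14]
t=7: x=[12.1250 18.8750 19.2500 14.7500] k=[15 23 21 19]
t=8: x=[16.0000 21.7500 21.0000 19.2500] k=[18 26 18 17]

[0.3333, 0.4815, 0.3333, 0.3148]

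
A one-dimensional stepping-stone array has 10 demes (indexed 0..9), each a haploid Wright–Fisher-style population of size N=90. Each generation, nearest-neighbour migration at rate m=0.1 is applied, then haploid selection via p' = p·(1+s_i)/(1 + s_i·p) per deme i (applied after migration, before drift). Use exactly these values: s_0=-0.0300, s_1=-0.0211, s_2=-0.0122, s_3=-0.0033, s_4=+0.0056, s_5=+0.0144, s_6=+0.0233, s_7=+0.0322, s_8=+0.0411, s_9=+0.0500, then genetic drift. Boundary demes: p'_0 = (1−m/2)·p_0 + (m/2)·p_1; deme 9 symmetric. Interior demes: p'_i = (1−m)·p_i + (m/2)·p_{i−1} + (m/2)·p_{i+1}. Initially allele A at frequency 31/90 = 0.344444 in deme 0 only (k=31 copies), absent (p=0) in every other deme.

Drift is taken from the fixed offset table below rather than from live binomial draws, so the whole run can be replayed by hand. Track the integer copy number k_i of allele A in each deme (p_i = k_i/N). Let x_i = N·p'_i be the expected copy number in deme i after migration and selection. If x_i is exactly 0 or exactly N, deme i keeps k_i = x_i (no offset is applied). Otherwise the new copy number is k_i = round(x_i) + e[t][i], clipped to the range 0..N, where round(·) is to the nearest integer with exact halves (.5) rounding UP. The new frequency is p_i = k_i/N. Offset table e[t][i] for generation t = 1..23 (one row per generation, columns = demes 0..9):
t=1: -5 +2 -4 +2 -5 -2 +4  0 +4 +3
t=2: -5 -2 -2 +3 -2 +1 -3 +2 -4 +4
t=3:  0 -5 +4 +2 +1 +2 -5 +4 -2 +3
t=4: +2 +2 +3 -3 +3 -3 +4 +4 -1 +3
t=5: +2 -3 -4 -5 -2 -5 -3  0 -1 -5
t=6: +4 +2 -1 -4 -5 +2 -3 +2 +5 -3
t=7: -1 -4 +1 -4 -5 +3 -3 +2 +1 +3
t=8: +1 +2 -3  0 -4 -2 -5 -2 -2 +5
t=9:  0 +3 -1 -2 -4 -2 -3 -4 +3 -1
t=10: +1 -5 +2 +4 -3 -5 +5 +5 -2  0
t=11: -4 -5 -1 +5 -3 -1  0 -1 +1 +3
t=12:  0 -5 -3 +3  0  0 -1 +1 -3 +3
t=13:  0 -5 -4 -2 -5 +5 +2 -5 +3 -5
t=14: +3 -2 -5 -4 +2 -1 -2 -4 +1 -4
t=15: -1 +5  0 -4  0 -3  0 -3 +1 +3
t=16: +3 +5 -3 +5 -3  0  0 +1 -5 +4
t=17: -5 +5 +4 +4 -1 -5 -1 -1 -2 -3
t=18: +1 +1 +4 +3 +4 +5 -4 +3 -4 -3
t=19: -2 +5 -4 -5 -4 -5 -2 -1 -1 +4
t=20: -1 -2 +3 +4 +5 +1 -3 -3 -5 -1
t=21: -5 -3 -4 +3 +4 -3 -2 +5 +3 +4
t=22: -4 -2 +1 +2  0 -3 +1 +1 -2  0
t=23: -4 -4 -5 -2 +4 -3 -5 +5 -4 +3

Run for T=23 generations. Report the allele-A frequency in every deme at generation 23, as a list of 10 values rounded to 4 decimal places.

t=0: k=[31 0 0 0 0 0 0 0 0 0]
t=1: x=[28.8497 1.5178 0.0000 0.0000 0.0000 0.0000 0.0000 0.0000 0.0000 0.0000] k=[24 4 0 0 0 0 0 0 0 0]
t=2: x=[22.4824 4.7040 0.1976 0.0000 0.0000 0.0000 0.0000 0.0000 0.0000 0.0000] k=[17 3 0 0 0 0 0 0 0 0]
t=3: x=[15.8974 3.4780 0.1482 0.0000 0.0000 0.0000 0.0000 0.0000 0.0000 0.0000] k=[16 0 4 0 0 0 0 0 0 0]
t=4: x=[14.8191 0.9791 3.5578 0.1993 0.0000 0.0000 0.0000 0.0000 0.0000 0.0000] k=[17 3 7 0 0 0 0 0 0 0]
t=5: x=[15.8974 3.8212 6.3769 0.3488 0.0000 0.0000 0.0000 0.0000 0.0000 0.0000] k=[18 1 2 0 0 0 0 0 0 0]
t=6: x=[16.7311 1.8607 1.8279 0.0997 0.0000 0.0000 0.0000 0.0000 0.0000 0.0000] k=[21 4 1 0 0 0 0 0 0 0]
t=7: x=[19.6777 4.6059 1.0867 0.0498 0.0000 0.0000 0.0000 0.0000 0.0000 0.0000] k=[19 1 2 0 0 0 0 0 0 0]
t=8: x=[17.6636 1.9097 1.8279 0.0997 0.0000 0.0000 0.0000 0.0000 0.0000 0.0000] k=[19 4 0 0 0 0 0 0 0 0]
t=9: x=[17.8108 4.4588 0.1976 0.0000 0.0000 0.0000 0.0000 0.0000 0.0000 0.0000] k=[18 7 0 0 0 0 0 0 0 0]
t=10: x=[17.0255 7.0600 0.3457 0.0000 0.0000 0.0000 0.0000 0.0000 0.0000 0.0000] k=[18 2 2 0 0 0 0 0 0 0]
t=11: x=[16.7802 2.7427 1.8773 0.0997 0.0000 0.0000 0.0000 0.0000 0.0000 0.0000] k=[13 0 1 5 0 0 0 0 0 0]
t=12: x=[12.0290 0.6853 1.1361 4.5357 0.2514 0.0000 0.0000 0.0000 0.0000 0.0000] k=[12 0 0 8 0 0 0 0 0 0]
t=13: x=[11.1002 0.5874 0.3951 7.1781 0.4022 0.0000 0.0000 0.0000 0.0000 0.0000] k=[11 0 0 5 0 0 0 0 0 0]
t=14: x=[10.1719 0.5385 0.2470 4.4859 0.2514 0.0000 0.0000 0.0000 0.0000 0.0000] k=[13 0 0 0 2 0 0 0 0 0]
t=15: x=[12.0290 0.6364 0.0000 0.0997 1.8099 0.1014 0.0000 0.0000 0.0000 0.0000] k=[11 6 0 0 2 0 0 0 0 0]
t=16: x=[10.4650 5.8326 0.2964 0.0997 1.8099 0.1014 0.0000 0.0000 0.0000 0.0000] k=[13 11 0 5 0 0 0 0 0 0]
t=17: x=[12.5670 10.3530 0.7903 4.4859 0.2514 0.0000 0.0000 0.0000 0.0000 0.0000] k=[8 15 5 8 0 0 0 0 0 0]
t=18: x=[8.1221 13.8975 5.5853 7.4274 0.4022 0.0000 0.0000 0.0000 0.0000 0.0000] k=[9 15 10 10 4 0 0 0 0 0]
t=19: x=[9.0491 14.1932 10.1390 9.6714 4.1219 0.2029 0.0000 0.0000 0.0000 0.0000] k=[7 19 6 5 0 0 0 0 0 0]
t=20: x=[7.3907 17.4481 6.5253 4.7850 0.2514 0.0000 0.0000 0.0000 0.0000 0.0000] k=[6 15 10 9 5 0 0 0 0 0]
t=21: x=[6.2700 14.0454 10.0895 8.8237 4.9762 0.2536 0.0000 0.0000 0.0000 0.0000] k=[1 11 6 12 9 0 0 0 0 0]
t=22: x=[1.4557 10.0579 6.4758 11.5168 8.7440 0.4564 0.0000 0.0000 0.0000 0.0000] k=[0 8 7 14 9 0 0 0 0 0]
t=23: x=[0.3881 7.4038 7.3171 13.3623 8.8444 0.4564 0.0000 0.0000 0.0000 0.0000] k=[0 3 2 11 13 0 0 0 0 0]

[0.0000, 0.0333, 0.0222, 0.1222, 0.1444, 0.0000, 0.0000, 0.0000, 0.0000, 0.0000]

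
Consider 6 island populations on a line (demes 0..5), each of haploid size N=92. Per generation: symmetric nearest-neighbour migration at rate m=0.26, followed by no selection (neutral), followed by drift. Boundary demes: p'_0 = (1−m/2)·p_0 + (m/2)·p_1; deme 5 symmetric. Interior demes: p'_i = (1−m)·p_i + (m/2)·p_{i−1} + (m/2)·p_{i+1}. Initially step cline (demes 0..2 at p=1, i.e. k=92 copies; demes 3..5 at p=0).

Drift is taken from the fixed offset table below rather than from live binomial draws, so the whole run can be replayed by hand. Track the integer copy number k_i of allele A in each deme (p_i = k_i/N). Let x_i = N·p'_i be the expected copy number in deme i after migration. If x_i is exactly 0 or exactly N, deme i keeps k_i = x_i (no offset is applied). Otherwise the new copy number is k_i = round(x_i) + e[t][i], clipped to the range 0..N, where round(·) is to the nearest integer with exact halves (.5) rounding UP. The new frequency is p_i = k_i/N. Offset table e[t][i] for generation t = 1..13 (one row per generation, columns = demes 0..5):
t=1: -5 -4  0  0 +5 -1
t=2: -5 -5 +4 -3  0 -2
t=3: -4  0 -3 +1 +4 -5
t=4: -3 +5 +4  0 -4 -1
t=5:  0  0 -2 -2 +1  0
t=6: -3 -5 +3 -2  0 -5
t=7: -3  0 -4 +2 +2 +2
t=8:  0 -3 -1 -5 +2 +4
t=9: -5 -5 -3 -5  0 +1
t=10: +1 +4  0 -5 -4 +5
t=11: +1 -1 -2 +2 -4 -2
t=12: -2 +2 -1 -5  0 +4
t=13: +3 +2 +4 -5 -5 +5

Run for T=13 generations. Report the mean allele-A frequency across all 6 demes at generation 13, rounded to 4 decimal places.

t=0: k=[92 92 92 0 0 0]
t=1: x=[92.0000 92.0000 80.0400 11.9600 0.0000 0.0000] k=[92 92 80 12 0 0]
t=2: x=[92.0000 90.4400 72.7200 19.2800 1.5600 0.0000] k=[92 85 77 16 2 0]
t=3: x=[91.0900 84.8700 70.1100 22.1100 3.5600 0.2600] k=[87 85 67 23 8 0]
t=4: x=[86.7400 82.9200 63.6200 26.7700 8.9100 1.0400] k=[84 88 68 27 5 0]
t=5: x=[84.5200 84.8800 65.2700 29.4700 7.2100 0.6500] k=[85 85 63 27 8 1]
t=6: x=[85.0000 82.1400 61.1800 29.2100 9.5600 1.9100] k=[82 77 64 27 10 0]
t=7: x=[81.3500 75.9600 60.8800 29.6000 10.9100 1.3000] k=[78 76 57 32 13 3]
t=8: x=[77.7400 73.7900 56.2200 32.7800 14.1700 4.3000] k=[78 71 55 28 16 8]
t=9: x=[77.0900 69.8300 53.5700 29.9500 16.5200 9.0400] k=[72 65 51 25 17 10]
t=10: x=[71.0900 64.0900 49.4400 27.3400 17.1300 10.9100] k=[72 68 49 22 13 16]
t=11: x=[71.4800 66.0500 47.9600 24.3400 14.5600 15.6100] k=[72 65 46 26 11 14]
t=12: x=[71.0900 63.4400 45.8700 26.6500 13.3400 13.6100] k=[69 65 45 22 13 18]
t=13: x=[68.4800 62.9200 44.6100 23.8200 14.8200 17.3500] k=[71 65 49 19 10 22]

0.4275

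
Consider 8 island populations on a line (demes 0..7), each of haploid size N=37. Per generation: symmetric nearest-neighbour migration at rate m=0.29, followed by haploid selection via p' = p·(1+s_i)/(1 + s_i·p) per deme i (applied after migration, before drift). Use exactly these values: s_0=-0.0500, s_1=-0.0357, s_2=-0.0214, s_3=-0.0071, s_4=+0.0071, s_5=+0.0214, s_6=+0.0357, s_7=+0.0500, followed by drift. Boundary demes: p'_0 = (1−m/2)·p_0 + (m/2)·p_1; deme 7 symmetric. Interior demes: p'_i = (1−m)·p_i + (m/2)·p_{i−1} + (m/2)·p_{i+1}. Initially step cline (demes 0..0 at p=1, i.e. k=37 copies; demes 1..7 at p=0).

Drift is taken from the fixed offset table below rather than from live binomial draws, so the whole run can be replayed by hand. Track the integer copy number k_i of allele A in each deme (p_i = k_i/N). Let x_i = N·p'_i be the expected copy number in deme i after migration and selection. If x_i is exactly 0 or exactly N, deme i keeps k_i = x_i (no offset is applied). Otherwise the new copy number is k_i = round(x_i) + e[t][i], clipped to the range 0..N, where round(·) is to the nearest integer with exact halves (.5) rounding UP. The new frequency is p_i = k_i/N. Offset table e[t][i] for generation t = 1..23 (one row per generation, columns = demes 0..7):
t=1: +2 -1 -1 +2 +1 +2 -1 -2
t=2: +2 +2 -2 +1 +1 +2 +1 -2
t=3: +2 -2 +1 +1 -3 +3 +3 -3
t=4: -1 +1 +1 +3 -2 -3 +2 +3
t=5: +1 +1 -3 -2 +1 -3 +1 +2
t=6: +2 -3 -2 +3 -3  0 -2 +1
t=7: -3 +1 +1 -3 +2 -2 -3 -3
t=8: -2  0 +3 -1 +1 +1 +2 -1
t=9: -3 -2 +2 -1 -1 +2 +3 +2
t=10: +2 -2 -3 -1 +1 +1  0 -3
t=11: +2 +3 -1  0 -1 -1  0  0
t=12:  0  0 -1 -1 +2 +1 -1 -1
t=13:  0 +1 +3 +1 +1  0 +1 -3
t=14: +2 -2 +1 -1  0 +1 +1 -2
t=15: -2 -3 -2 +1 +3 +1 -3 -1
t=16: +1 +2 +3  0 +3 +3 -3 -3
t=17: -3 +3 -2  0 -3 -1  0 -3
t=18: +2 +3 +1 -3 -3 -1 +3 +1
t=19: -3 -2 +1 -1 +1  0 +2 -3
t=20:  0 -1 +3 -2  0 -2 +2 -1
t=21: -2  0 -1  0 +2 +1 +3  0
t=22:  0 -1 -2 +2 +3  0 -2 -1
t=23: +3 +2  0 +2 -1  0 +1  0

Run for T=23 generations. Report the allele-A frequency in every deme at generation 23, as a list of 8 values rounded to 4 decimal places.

t=0: k=[37 0 0 0 0 0 0 0]
t=1: x=[31.3954 5.2004 0.0000 0.0000 0.0000 0.0000 0.0000 0.0000] k=[33 4 0 0 0 0 0 0]
t=2: x=[28.4628 7.4073 0.5678 0.0000 0.0000 0.0000 0.0000 0.0000] k=[30 9 0 0 0 0 0 0]
t=3: x=[26.5753 10.4650 1.2780 0.0000 0.0000 0.0000 0.0000 0.0000] k=[29 8 2 0 0 0 0 0]
t=4: x=[25.5535 9.9090 2.5286 0.2880 0.0000 0.0000 0.0000 0.0000] k=[25 11 4 3 0 0 0 0]
t=5: x=[22.5206 11.7220 4.7792 2.6922 0.4381 0.0000 0.0000 0.0000] k=[24 13 2 1 1 0 0 0]
t=6: x=[21.9493 12.6951 3.3829 1.1371 0.8609 0.1481 0.0000 0.0000] k=[24 10 1 4 0 0 0 0]
t=7: x=[21.5101 10.4503 2.6856 2.9655 0.5841 0.0000 0.0000 0.0000] k=[19 11 4 0 3 0 0 0]
t=8: x=[17.3667 10.8639 4.3513 1.0080 2.1442 0.4442 0.0000 0.0000] k=[15 11 7 0 3 1 0 0]
t=9: x=[13.9713 10.7211 6.4490 1.4401 2.2902 1.1687 0.1502 0.0000] k=[11 9 8 0 1 3 3 0]
t=10: x=[10.3239 8.8970 6.8632 1.2961 1.1529 2.7637 2.6500 0.4565] k=[12 7 4 0 2 4 3 0]
t=11: x=[10.8770 7.0795 3.7809 0.8640 2.0134 3.6338 2.7994 0.4565] k=[13 10 3 1 1 3 3 0]
t=12: x=[12.1429 9.1670 3.6532 1.2812 1.2988 2.7637 2.6500 0.4565] k=[12 9 3 0 3 4 2 0]
t=13: x=[11.1612 8.3281 3.3682 0.8640 2.7278 3.6338 2.0674 0.3044] k=[11 9 6 2 4 4 3 0]
t=14: x=[10.3239 8.6125 5.7492 2.8512 3.7337 3.9287 2.7994 0.4565] k=[12 7 7 2 4 5 4 0]
t=15: x=[10.8770 7.5052 6.1631 2.9953 3.8795 4.7977 3.6796 0.6085] k=[9 5 4 4 7 6 1 0]
t=16: x=[8.0911 5.2686 4.0660 4.4073 6.4576 5.5187 1.6339 0.1522] k=[9 7 7 4 9 9 0 0]
t=17: x=[8.3731 7.0795 6.4490 5.1284 8.3205 7.8248 1.3499 0.0000] k=[5 10 4 5 5 7 1 0]
t=18: x=[5.4812 8.1712 4.9220 4.8250 5.3222 5.9449 1.7836 0.1522] k=[7 11 6 2 2 5 5 1]
t=19: x=[7.2755 9.4372 6.0349 2.5630 2.4511 4.6504 4.5584 1.6555] k=[4 7 7 2 3 5 7 0]
t=20: x=[4.2387 6.3710 6.1631 2.8512 3.1654 5.0923 5.8661 1.0643] k=[4 5 9 1 3 3 8 0]
t=21: x=[3.9599 5.2686 7.1346 2.4337 2.7278 3.7965 6.2962 1.2161] k=[2 5 6 2 5 5 9 1]
t=22: x=[2.3209 4.5626 5.1779 2.9953 4.5934 5.6811 7.4669 2.2614] k=[2 4 3 5 8 6 5 1]
t=23: x=[2.1823 3.4496 3.3682 5.1135 7.3164 6.2543 4.7072 1.6555] k=[5 5 3 7 6 6 6 2]

[0.1351, 0.1351, 0.0811, 0.1892, 0.1622, 0.1622, 0.1622, 0.0541]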